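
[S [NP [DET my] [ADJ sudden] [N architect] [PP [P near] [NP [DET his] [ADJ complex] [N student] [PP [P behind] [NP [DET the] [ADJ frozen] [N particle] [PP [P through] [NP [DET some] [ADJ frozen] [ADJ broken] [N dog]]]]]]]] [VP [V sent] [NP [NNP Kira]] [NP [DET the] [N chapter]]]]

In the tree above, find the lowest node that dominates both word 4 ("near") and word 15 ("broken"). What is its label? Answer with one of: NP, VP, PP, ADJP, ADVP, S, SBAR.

PP

Both words fall inside [PP near his complex student behind the frozen particle through some frozen broken dog] (words 4–16), and no smaller constituent contains them both. Label: PP.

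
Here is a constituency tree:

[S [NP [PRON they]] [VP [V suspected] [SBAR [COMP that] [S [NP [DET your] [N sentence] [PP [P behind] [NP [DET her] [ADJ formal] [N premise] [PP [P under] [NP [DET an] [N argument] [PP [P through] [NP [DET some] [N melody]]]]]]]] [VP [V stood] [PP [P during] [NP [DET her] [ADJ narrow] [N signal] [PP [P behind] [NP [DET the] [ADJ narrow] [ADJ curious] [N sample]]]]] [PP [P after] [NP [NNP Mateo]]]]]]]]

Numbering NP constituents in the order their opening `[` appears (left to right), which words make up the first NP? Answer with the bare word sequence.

they

The NP opening brackets appear, in order, over: "they"; "your sentence behind her formal premise under an argument through some melody"; "her formal premise under an argument through some melody"; "an argument through some melody"; "some melody"; "her narrow signal behind the narrow curious sample"; "the narrow curious sample"; "Mateo". The first one spans "they".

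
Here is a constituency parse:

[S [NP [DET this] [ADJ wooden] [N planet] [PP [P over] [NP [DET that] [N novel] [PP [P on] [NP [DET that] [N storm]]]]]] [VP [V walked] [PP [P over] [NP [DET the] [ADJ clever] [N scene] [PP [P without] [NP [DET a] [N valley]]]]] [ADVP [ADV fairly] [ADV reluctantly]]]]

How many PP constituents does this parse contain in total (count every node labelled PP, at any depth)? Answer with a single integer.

4

The PP constituents are: [PP over that novel on that storm]; [PP on that storm]; [PP over the clever scene without a valley]; [PP without a valley]. Total: 4.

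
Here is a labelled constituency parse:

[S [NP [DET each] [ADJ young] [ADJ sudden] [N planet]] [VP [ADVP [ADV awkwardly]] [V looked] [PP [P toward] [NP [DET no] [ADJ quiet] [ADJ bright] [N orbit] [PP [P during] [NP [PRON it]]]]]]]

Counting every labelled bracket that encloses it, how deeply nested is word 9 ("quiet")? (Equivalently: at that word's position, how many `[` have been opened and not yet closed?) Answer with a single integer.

5

Path from the root down to the word: S → VP → PP → NP → ADJ. That is 5 enclosing brackets.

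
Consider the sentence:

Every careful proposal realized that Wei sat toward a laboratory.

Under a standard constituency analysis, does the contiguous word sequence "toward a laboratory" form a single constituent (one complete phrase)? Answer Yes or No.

Yes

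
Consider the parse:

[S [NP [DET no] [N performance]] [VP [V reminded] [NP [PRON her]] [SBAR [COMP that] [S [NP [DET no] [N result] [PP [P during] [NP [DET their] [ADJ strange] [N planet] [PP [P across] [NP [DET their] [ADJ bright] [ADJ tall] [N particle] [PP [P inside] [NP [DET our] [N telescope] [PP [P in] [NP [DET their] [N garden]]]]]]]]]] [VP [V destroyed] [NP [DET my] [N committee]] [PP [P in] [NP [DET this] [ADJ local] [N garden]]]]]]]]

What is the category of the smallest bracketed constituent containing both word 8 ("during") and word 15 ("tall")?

PP

Both words fall inside [PP during their strange planet across their bright tall particle inside our telescope in their garden] (words 8–22), and no smaller constituent contains them both. Label: PP.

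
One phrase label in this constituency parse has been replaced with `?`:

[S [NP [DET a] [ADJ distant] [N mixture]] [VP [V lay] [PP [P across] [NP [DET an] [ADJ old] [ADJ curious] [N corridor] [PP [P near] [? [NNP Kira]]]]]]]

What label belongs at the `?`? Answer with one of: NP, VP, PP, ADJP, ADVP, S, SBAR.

NP

Looking at what the `?` directly dominates — NNP 'Kira' — this is a noun phrase (NP).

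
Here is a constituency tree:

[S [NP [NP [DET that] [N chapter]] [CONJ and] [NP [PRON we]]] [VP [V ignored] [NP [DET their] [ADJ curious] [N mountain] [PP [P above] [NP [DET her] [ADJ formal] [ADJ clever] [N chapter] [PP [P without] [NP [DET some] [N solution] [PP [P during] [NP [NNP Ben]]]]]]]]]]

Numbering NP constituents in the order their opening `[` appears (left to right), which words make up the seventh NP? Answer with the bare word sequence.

Ben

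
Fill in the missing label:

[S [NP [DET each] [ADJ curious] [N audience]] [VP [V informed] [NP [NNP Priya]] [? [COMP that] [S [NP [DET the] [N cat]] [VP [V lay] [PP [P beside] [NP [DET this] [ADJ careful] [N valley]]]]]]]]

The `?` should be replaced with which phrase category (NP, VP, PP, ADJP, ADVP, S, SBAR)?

SBAR

Looking at what the `?` directly dominates — COMP 'that', S — this is a subordinate clause (SBAR).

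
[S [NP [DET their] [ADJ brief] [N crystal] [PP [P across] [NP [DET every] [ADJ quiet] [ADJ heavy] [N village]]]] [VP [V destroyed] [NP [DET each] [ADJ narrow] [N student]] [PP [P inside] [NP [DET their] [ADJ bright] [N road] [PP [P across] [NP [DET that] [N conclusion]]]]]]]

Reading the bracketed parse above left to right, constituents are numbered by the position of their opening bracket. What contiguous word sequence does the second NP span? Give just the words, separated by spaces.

every quiet heavy village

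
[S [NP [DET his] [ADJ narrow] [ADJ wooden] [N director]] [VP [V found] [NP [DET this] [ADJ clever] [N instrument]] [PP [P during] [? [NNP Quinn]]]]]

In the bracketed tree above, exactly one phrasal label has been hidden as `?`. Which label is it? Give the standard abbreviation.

NP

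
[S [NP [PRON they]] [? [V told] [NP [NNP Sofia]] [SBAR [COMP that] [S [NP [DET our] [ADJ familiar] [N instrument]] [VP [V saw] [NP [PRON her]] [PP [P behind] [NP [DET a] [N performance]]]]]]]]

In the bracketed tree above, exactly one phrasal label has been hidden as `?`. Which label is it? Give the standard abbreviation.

Looking at what the `?` directly dominates — V 'told', NP, SBAR — this is a verb phrase (VP).

VP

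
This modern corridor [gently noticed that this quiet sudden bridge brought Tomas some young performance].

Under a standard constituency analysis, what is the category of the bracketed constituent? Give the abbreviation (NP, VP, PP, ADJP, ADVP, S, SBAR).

VP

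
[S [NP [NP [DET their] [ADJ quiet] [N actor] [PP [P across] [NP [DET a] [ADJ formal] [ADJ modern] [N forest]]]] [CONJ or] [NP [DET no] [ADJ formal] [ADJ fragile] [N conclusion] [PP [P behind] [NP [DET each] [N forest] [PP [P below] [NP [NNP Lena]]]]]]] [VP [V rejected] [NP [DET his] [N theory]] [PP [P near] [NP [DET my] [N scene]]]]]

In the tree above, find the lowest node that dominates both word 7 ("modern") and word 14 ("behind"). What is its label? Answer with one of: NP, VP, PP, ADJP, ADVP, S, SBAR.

NP

Both words fall inside [NP their quiet actor across a formal modern forest or no formal fragile conclusion behind each forest below Lena] (words 1–18), and no smaller constituent contains them both. Label: NP.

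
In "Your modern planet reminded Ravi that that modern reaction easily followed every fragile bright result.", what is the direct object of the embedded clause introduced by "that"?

every fragile bright result

"followed" heads the VP of the embedded clause introduced by "that", and "every fragile bright result" is its direct object.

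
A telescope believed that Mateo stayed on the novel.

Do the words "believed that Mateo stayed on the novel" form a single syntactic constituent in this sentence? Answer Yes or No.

Yes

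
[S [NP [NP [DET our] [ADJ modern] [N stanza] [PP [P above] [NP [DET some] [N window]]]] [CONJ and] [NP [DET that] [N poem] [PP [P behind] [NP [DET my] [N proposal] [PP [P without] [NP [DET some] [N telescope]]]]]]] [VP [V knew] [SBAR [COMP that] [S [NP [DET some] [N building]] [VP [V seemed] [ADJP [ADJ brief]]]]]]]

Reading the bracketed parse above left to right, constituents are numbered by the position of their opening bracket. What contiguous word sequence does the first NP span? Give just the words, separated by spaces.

our modern stanza above some window and that poem behind my proposal without some telescope

The NP opening brackets appear, in order, over: "our modern stanza above some window and that poem behind my proposal without some telescope"; "our modern stanza above some window"; "some window"; "that poem behind my proposal without some telescope"; "my proposal without some telescope"; "some telescope"; "some building". The first one spans "our modern stanza above some window and that poem behind my proposal without some telescope".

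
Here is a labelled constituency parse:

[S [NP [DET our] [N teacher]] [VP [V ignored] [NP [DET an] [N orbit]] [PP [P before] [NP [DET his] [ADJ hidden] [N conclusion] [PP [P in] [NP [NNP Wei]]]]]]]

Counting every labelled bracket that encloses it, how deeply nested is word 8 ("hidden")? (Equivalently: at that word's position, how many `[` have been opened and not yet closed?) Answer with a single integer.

5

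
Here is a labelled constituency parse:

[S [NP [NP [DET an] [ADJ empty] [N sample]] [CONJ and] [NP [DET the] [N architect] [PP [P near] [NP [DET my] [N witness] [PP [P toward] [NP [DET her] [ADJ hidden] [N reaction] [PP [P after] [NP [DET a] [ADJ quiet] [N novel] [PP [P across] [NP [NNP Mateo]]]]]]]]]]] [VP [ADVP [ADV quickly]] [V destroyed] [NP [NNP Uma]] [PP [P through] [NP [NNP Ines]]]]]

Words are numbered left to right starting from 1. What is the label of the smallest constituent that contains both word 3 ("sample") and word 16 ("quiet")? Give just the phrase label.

NP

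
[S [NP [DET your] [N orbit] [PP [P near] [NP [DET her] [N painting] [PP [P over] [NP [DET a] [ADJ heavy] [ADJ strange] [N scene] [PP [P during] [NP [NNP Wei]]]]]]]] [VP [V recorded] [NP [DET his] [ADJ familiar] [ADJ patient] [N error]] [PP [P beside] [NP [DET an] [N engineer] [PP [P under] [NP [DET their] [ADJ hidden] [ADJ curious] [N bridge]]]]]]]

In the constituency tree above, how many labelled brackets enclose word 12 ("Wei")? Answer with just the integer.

9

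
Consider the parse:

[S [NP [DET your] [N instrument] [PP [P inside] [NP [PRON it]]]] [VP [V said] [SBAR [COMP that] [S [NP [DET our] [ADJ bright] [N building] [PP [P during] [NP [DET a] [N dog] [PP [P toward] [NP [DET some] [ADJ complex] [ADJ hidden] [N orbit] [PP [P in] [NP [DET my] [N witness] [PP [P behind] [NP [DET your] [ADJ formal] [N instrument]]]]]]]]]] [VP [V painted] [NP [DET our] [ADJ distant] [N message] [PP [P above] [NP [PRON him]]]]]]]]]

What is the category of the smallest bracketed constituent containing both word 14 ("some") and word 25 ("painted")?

S

The smallest bracket enclosing both words is [S our bright building during a dog toward some complex hidden orbit in my witness behind your formal instrument painted our distant message above him], so the label is S.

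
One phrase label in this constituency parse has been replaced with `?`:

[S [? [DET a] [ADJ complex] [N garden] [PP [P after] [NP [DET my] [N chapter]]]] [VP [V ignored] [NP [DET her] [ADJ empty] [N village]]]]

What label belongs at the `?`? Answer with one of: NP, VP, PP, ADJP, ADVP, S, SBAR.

NP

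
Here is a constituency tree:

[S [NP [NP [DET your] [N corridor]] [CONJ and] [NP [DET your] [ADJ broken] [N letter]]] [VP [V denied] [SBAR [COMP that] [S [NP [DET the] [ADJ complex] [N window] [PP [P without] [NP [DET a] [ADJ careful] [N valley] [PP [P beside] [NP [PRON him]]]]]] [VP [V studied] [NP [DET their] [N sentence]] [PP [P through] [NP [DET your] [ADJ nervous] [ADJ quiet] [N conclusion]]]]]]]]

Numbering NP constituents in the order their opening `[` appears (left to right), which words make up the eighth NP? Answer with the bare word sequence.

The NP opening brackets appear, in order, over: "your corridor and your broken letter"; "your corridor"; "your broken letter"; "the complex window without a careful valley beside him"; "a careful valley beside him"; "him"; "their sentence"; "your nervous quiet conclusion". The eighth one spans "your nervous quiet conclusion".

your nervous quiet conclusion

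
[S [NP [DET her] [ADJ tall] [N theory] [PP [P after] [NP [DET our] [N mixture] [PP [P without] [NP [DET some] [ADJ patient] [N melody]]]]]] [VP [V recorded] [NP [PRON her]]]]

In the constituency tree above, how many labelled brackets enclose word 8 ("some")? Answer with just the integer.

7

The word sits inside DET, which is inside NP, inside PP, inside NP, inside PP, inside NP, inside S — 7 brackets in all.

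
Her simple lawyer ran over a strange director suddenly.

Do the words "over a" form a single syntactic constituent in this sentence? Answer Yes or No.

The smallest constituent containing the whole sequence is the prepositional phrase [PP over a strange director], but the sequence is only part of it — it straddles the boundary between preposition "over" and noun phrase "a strange director".

No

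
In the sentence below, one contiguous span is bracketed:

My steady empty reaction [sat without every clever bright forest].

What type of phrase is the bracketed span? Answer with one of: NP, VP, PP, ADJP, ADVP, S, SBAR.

VP

The bracketed span "sat without every clever bright forest" is headed by "sat", making it a verb phrase (VP).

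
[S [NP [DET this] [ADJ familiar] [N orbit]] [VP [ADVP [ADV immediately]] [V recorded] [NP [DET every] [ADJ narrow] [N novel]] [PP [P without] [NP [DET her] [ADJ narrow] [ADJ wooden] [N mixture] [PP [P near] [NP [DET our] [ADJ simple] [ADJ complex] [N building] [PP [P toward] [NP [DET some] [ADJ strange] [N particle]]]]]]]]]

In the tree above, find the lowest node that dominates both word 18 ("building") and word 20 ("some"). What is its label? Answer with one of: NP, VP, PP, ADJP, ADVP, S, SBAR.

The smallest bracket enclosing both words is [NP our simple complex building toward some strange particle], so the label is NP.

NP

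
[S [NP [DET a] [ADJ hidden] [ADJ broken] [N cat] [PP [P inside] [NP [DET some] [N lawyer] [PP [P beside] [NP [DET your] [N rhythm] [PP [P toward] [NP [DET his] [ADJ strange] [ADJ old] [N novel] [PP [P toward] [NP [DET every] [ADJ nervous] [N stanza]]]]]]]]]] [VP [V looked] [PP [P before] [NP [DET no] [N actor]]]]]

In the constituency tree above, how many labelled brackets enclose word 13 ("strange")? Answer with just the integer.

9

Counting open brackets not yet closed at "strange": [S [NP [PP [NP [PP [NP [PP [NP [ADJ = 9.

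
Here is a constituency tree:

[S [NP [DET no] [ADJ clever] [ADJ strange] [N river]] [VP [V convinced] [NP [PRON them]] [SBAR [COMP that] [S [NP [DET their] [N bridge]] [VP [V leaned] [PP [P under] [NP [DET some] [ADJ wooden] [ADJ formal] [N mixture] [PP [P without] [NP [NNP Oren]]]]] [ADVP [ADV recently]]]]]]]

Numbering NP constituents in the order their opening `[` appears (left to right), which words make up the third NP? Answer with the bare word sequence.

their bridge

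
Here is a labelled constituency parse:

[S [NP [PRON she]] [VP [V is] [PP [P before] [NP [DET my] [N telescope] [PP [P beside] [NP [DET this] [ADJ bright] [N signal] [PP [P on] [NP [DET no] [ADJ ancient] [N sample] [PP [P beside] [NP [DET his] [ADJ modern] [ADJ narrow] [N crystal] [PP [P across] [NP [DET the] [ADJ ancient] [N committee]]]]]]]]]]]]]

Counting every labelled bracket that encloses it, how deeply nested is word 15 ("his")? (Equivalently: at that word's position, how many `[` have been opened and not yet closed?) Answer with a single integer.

11

Counting open brackets not yet closed at "his": [S [VP [PP [NP [PP [NP [PP [NP [PP [NP [DET = 11.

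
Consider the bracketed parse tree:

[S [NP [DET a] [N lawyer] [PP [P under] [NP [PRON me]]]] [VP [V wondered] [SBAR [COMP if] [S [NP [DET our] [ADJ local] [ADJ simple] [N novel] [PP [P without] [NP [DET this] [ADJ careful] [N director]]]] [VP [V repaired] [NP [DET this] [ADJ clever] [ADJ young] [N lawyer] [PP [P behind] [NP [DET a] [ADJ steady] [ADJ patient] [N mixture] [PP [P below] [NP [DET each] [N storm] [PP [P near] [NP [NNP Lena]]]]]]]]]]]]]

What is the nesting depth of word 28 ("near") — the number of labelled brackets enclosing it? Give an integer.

Path from the root down to the word: S → VP → SBAR → S → VP → NP → PP → NP → PP → NP → PP → P. That is 12 enclosing brackets.

12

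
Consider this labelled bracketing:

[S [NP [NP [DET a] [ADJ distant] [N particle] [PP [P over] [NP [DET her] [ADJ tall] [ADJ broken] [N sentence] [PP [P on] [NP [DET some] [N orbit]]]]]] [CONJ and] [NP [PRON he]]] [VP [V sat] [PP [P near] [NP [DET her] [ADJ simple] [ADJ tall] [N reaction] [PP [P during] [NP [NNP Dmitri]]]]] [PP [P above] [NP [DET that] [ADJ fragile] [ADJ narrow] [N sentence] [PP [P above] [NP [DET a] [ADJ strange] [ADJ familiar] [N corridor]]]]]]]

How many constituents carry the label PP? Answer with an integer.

6

Scanning left to right, an opening `[PP` appears at word positions 4, 9, 15, 20, 22, 27 — 6 in total.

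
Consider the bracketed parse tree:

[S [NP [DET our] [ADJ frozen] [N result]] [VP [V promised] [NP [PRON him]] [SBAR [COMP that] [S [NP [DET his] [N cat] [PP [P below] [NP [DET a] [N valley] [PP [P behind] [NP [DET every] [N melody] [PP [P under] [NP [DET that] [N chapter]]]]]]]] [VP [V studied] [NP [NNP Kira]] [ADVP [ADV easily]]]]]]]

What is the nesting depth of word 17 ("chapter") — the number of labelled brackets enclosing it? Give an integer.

12

Path from the root down to the word: S → VP → SBAR → S → NP → PP → NP → PP → NP → PP → NP → N. That is 12 enclosing brackets.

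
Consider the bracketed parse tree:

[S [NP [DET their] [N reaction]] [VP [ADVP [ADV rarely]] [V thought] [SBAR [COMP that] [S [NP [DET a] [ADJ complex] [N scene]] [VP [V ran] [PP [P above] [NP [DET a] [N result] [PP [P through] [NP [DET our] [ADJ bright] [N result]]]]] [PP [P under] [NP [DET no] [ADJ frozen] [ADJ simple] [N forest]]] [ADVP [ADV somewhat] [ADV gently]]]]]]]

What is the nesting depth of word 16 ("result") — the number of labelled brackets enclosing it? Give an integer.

10

Path from the root down to the word: S → VP → SBAR → S → VP → PP → NP → PP → NP → N. That is 10 enclosing brackets.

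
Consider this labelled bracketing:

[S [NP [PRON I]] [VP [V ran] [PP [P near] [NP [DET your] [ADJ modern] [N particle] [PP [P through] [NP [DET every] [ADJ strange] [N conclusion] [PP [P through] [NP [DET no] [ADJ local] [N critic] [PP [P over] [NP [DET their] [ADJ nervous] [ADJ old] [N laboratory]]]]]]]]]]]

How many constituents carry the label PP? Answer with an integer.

4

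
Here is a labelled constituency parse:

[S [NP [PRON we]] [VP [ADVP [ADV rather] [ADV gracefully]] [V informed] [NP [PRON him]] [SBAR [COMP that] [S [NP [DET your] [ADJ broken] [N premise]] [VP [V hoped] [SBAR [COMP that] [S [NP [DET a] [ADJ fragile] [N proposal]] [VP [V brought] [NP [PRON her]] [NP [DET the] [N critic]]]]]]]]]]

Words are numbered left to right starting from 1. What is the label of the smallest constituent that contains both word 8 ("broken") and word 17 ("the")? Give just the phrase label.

S

Word 8 lies under S → VP → SBAR → S → NP → ADJ; word 17 lies under S → VP → SBAR → S → VP → SBAR → S → VP → NP → DET. The lowest shared node is the S.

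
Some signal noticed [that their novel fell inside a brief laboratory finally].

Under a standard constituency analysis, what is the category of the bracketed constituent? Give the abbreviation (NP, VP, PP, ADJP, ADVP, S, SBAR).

SBAR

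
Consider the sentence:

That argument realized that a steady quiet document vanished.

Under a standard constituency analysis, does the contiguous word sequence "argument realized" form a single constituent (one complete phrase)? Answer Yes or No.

The smallest constituent containing the whole sequence is the clause [S that argument realized that a steady quiet document vanished], but the sequence is only part of it — it straddles the boundary between noun phrase "that argument" and verb phrase "realized that a steady quiet document vanished".

No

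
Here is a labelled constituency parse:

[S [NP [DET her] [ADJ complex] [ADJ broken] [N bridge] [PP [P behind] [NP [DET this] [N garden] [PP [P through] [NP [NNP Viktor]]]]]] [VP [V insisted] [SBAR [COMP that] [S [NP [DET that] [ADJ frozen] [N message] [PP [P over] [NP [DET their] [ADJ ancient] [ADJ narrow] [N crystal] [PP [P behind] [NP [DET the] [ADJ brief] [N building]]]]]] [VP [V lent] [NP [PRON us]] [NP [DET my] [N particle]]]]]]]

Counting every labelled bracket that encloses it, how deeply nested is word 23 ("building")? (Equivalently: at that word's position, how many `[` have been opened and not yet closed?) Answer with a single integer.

Path from the root down to the word: S → VP → SBAR → S → NP → PP → NP → PP → NP → N. That is 10 enclosing brackets.

10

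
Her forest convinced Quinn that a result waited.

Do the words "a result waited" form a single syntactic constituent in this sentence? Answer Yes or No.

The sequence corresponds to a single S node — the clause "a result waited".

Yes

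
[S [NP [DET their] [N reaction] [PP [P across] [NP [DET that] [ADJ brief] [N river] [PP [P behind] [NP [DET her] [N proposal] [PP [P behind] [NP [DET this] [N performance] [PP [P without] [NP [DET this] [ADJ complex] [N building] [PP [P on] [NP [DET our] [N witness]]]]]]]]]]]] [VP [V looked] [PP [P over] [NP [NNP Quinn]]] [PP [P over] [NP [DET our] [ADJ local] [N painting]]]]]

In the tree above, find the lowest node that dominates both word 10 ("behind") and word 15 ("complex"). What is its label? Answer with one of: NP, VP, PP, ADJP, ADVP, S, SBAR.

PP

The smallest bracket enclosing both words is [PP behind this performance without this complex building on our witness], so the label is PP.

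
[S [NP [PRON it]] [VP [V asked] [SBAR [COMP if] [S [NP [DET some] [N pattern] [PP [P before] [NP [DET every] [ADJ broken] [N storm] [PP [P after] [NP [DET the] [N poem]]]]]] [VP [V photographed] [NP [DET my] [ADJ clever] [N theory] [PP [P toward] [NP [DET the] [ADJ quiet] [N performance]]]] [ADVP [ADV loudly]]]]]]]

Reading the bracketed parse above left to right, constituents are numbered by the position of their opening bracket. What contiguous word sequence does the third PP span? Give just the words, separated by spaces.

The PP opening brackets appear, in order, over: "before every broken storm after the poem"; "after the poem"; "toward the quiet performance". The third one spans "toward the quiet performance".

toward the quiet performance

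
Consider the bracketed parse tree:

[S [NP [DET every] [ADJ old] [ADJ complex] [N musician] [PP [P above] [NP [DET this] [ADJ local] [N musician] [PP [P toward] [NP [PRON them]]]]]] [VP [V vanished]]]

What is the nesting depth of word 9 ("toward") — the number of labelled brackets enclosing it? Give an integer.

6

The word sits inside P, which is inside PP, inside NP, inside PP, inside NP, inside S — 6 brackets in all.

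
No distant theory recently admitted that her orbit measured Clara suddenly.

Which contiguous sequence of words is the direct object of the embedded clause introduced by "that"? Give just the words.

The verb of the embedded clause introduced by "that" is "measured"; its direct object is the NP "Clara".

Clara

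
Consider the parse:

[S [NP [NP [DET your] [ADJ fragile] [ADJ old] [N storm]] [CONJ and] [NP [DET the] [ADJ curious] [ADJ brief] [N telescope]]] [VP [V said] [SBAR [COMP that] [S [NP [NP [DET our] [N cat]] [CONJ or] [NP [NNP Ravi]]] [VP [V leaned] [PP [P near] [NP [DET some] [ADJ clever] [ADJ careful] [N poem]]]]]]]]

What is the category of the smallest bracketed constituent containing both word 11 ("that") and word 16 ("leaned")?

SBAR

Both words fall inside [SBAR that our cat or Ravi leaned near some clever careful poem] (words 11–21), and no smaller constituent contains them both. Label: SBAR.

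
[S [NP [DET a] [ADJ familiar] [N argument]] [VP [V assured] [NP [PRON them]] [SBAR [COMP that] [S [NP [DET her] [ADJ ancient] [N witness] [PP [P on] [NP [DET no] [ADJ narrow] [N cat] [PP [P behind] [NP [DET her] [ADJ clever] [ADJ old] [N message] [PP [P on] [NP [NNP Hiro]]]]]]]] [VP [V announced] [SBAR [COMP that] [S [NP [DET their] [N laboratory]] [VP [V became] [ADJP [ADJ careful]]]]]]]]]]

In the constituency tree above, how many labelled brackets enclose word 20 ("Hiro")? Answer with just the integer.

Counting open brackets not yet closed at "Hiro": [S [VP [SBAR [S [NP [PP [NP [PP [NP [PP [NP [NNP = 12.

12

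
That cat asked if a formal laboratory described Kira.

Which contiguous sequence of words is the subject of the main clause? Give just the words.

that cat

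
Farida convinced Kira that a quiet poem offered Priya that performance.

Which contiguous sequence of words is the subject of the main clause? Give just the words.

In the main clause the verb is "convinced"; the NP preceding it, "Farida", is the subject.

Farida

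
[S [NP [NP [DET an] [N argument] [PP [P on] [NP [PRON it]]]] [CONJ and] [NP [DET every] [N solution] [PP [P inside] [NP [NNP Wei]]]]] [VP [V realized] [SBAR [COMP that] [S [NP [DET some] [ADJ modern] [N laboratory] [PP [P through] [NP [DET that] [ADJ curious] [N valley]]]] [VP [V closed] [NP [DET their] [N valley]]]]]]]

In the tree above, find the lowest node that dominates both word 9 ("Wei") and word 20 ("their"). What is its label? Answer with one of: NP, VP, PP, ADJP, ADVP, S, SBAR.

S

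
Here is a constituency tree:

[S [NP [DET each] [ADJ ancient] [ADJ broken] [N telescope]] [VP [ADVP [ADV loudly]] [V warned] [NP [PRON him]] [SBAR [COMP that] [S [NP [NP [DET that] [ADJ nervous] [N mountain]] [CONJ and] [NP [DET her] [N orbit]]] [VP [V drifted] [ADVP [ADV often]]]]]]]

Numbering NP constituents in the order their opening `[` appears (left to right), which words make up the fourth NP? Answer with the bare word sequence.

that nervous mountain

In left-to-right order the NP constituents are "each ancient broken telescope"; "him"; "that nervous mountain and her orbit"; "that nervous mountain"; "her orbit". Number 4 is "that nervous mountain".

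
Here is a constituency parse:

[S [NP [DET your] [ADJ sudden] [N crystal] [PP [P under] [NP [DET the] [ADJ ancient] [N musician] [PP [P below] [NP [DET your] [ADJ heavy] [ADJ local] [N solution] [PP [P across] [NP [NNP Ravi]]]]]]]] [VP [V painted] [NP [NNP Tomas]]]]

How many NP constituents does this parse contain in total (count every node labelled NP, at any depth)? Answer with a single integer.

Scanning left to right, an opening `[NP` appears at word positions 1, 5, 9, 14, 16 — 5 in total.

5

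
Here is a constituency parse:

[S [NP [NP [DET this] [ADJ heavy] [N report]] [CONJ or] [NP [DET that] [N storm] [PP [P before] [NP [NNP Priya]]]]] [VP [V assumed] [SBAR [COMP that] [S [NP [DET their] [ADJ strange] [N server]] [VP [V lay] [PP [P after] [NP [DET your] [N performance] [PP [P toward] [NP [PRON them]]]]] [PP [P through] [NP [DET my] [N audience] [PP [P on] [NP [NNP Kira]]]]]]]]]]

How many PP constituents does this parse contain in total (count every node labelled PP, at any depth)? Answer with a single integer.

Listing each PP by its span: [PP before Priya]; [PP after your performance toward them]; [PP toward them]; [PP through my audience on Kira]; [PP on Kira] — that makes 5.

5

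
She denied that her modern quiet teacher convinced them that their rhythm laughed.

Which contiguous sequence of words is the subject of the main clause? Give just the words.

she

The subject of the main clause is the NP immediately before the verb "denied": "she".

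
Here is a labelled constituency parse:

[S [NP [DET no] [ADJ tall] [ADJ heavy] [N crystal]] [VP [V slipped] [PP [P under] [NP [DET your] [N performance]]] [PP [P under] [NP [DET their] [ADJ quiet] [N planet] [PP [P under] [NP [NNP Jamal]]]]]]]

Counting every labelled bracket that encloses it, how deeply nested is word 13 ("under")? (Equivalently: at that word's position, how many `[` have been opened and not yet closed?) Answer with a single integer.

Counting open brackets not yet closed at "under": [S [VP [PP [NP [PP [P = 6.

6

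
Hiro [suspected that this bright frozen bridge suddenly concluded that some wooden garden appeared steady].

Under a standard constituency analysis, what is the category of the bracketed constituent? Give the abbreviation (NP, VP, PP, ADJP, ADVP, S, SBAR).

VP

The span is built around the verb "suspected" — a verb phrase (VP).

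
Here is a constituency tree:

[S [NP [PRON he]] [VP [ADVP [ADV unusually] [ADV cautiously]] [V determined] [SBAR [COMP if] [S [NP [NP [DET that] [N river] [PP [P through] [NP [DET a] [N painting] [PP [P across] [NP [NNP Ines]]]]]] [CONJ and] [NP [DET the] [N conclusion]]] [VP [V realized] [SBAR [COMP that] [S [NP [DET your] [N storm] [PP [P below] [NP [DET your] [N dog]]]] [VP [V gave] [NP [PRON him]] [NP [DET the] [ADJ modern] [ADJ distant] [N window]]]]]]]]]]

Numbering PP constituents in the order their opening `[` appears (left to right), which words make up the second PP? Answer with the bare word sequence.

across Ines

Opening `[PP` markers occur at word positions 8, 11, 20; the second of these opens the constituent [PP across Ines].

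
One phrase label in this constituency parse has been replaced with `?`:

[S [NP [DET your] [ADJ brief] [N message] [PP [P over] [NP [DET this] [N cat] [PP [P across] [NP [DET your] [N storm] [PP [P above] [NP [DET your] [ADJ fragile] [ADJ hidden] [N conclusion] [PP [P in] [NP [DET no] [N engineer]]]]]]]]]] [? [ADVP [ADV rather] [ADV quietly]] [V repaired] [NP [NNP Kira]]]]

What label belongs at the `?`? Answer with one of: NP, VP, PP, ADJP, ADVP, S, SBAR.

Looking at what the `?` directly dominates — ADVP, V 'repaired', NP — this is a verb phrase (VP).

VP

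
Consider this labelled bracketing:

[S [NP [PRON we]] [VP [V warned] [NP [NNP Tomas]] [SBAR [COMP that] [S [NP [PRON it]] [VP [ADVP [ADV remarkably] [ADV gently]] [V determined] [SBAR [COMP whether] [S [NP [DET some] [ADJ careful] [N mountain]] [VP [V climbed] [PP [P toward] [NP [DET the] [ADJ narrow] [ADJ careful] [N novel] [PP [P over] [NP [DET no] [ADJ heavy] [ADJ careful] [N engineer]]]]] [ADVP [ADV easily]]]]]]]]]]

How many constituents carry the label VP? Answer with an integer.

3

The VP constituents are: [VP warned Tomas that it remarkably gently determined whether some careful mountain climbed toward the narrow careful novel over no heavy careful engineer easily]; [VP remarkably gently determined whether some careful mountain climbed toward the narrow careful novel over no heavy careful engineer easily]; [VP climbed toward the narrow careful novel over no heavy careful engineer easily]. Total: 3.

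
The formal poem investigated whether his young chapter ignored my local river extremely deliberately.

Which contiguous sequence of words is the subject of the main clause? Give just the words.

the formal poem

The subject of the main clause is the NP immediately before the verb "investigated": "the formal poem".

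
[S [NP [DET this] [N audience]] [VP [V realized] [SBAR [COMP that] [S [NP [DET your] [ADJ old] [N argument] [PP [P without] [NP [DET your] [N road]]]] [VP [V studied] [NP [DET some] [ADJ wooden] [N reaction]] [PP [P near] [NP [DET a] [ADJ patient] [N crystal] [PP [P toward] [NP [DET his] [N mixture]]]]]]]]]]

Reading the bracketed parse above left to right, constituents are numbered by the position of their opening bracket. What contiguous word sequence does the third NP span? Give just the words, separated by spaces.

your road

Opening `[NP` markers occur at word positions 1, 5, 9, 12, 16, 20; the third of these opens the constituent [NP your road].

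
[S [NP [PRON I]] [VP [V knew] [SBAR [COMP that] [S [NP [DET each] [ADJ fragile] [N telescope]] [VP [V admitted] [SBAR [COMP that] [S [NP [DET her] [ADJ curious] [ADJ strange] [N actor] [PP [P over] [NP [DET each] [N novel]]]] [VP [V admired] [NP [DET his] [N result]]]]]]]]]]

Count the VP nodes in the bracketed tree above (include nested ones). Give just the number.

3

Listing each VP by its span: [VP knew that each fragile telescope admitted that her curious strange actor over each novel admired his result]; [VP admitted that her curious strange actor over each novel admired his result]; [VP admired his result] — that makes 3.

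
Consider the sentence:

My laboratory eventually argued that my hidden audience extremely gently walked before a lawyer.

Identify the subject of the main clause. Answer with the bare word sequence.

In the main clause the verb is "argued"; the NP preceding it, "my laboratory", is the subject.

my laboratory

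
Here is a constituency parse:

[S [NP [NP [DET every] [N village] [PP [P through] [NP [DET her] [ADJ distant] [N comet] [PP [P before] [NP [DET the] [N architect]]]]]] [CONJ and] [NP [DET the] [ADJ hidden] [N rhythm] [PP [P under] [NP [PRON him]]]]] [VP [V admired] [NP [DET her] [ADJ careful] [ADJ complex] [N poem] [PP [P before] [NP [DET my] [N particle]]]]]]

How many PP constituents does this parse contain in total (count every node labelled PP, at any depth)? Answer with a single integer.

4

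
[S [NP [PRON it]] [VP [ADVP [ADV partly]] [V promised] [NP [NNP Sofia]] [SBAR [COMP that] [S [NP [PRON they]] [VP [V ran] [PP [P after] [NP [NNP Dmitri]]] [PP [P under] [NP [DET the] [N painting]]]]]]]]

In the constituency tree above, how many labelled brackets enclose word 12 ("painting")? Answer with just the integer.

8

Path from the root down to the word: S → VP → SBAR → S → VP → PP → NP → N. That is 8 enclosing brackets.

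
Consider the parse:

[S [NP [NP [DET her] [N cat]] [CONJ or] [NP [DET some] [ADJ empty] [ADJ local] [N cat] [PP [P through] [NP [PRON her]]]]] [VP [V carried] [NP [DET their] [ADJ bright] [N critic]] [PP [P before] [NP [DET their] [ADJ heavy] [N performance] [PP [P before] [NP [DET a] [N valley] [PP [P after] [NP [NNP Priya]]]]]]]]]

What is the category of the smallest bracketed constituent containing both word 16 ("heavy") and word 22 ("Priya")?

NP

The smallest bracket enclosing both words is [NP their heavy performance before a valley after Priya], so the label is NP.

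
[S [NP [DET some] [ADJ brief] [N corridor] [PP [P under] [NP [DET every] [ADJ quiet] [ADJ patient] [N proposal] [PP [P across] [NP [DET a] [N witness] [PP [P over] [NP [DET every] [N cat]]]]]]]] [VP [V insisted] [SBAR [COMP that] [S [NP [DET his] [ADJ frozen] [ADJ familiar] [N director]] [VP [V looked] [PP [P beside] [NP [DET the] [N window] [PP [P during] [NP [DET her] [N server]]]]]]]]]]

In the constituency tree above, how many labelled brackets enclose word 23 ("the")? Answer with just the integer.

8

Path from the root down to the word: S → VP → SBAR → S → VP → PP → NP → DET. That is 8 enclosing brackets.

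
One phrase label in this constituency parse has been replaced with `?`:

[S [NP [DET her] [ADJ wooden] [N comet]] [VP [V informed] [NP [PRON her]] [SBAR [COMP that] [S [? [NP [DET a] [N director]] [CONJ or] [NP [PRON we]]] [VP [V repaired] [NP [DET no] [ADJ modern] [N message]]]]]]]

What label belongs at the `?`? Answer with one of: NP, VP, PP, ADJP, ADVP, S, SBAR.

NP

A constituent whose immediate children are NP, CONJ 'or', NP is a noun phrase: NP.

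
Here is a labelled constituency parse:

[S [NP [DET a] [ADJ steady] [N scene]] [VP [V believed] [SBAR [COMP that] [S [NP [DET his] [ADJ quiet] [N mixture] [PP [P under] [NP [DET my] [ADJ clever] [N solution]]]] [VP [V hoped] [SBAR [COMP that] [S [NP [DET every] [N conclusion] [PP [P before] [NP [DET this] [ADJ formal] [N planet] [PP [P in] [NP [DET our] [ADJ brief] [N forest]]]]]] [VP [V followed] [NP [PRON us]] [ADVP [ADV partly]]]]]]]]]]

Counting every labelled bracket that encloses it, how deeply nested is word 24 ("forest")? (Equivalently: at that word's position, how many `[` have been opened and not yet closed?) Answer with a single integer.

13

Counting open brackets not yet closed at "forest": [S [VP [SBAR [S [VP [SBAR [S [NP [PP [NP [PP [NP [N = 13.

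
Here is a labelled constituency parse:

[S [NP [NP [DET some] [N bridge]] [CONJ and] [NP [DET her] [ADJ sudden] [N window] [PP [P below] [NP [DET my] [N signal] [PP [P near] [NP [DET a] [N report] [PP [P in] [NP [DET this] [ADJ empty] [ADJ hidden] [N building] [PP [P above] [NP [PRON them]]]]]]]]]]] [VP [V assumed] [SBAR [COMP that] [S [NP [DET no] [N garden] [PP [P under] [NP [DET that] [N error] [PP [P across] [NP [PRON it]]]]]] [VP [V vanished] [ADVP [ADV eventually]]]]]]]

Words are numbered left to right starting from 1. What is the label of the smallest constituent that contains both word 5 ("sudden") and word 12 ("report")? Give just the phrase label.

Both words fall inside [NP her sudden window below my signal near a report in this empty hidden building above them] (words 4–19), and no smaller constituent contains them both. Label: NP.

NP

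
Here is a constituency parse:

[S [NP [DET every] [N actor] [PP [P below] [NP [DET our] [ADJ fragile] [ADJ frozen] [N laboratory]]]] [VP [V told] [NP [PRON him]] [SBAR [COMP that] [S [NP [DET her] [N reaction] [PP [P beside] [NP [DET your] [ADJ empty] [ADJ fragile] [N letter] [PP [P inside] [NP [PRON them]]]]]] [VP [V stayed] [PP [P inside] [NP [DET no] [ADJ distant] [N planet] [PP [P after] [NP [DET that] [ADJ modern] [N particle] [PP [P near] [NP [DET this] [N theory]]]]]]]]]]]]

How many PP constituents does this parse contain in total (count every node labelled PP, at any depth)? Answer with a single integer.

Scanning left to right, an opening `[PP` appears at word positions 3, 13, 18, 21, 25, 29 — 6 in total.

6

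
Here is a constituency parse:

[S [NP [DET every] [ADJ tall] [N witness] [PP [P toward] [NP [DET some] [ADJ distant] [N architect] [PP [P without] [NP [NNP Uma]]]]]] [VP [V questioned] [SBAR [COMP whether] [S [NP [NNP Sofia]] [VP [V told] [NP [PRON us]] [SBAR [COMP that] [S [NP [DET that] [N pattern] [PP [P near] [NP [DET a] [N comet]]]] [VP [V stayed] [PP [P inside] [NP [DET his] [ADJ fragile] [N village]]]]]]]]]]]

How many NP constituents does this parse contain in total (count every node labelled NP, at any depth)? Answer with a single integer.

8

Listing each NP by its span: [NP every tall witness toward some distant architect without Uma]; [NP some distant architect without Uma]; [NP Uma]; [NP Sofia]; [NP us]; [NP that pattern near a comet] … — that makes 8.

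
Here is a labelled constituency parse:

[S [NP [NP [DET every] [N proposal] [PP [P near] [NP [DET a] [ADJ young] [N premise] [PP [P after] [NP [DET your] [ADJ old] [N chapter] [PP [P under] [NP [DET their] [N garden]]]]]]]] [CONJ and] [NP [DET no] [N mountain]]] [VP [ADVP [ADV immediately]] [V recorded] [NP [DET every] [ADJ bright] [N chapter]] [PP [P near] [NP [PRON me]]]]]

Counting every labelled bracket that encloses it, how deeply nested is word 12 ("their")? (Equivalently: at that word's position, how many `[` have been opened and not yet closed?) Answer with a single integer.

10

Path from the root down to the word: S → NP → NP → PP → NP → PP → NP → PP → NP → DET. That is 10 enclosing brackets.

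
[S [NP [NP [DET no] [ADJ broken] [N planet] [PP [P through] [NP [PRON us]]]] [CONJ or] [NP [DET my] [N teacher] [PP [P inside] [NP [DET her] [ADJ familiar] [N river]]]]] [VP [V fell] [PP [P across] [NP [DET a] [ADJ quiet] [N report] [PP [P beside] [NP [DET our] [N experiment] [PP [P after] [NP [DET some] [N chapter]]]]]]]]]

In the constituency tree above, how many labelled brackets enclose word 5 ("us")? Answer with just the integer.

6

Path from the root down to the word: S → NP → NP → PP → NP → PRON. That is 6 enclosing brackets.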